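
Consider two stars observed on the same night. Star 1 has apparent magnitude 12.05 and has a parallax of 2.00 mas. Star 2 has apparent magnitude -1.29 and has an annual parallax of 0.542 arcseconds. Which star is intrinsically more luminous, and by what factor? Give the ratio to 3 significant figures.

Star 1: p = 2.00 mas = 2.00×10^-3″ → d = 1/p = 500.0 pc
Star 1: M = m − 5 log₁₀ d + 5 = 12.05 − 5·2.6990 + 5 = 3.555
Star 2: d = 1/p = 1/0.542″ = 1.845 pc
Star 2: M = m − 5 log₁₀ d + 5 = -1.29 − 5·0.2660 + 5 = 2.380
ΔM = M_1 − M_2 = 3.555 − (2.380) = 1.175; smaller M is more luminous → Star 2.
L ratio = 10^(0.4 |ΔM|) = 10^0.470 = 2.952

Star 2 is more luminous, by a factor of 2.95.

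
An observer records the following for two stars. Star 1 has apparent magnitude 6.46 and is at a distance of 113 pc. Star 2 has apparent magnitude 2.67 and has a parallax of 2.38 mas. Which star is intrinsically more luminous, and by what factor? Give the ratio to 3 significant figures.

Star 2 is more luminous, by a factor of 454.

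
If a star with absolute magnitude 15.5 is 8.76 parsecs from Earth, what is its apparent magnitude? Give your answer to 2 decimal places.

m ≈ 15.21

m = M + 5 log₁₀ d − 5 = 15.5 + 5·0.9425 − 5 = 15.213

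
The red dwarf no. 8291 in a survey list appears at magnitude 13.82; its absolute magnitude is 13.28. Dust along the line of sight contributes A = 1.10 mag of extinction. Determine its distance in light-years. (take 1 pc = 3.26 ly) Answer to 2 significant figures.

m − M = 5 log₁₀(d/10 pc) + A  ⇒  13.82 − (13.28) − 1.10 = 5 log₁₀(d/10)
-0.560 = 5 log₁₀(d/10)
log₁₀ d = (m − M − A)/5 + 1 = 0.8880
d = 10^0.8880 = 7.727 pc
= 25.19 ly

d ≈ 25 ly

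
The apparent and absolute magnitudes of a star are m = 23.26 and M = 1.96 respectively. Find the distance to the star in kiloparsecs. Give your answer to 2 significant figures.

μ = m − M = 21.300
m − M = 5 log₁₀ d − 5
log₁₀ d = (m − M)/5 + 1 = 5.2600
d = 10^5.2600 = 182000 pc
= 182.0 kpc

d ≈ 180 kpc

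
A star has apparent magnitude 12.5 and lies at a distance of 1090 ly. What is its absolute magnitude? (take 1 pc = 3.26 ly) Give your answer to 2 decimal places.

M ≈ 4.88

d = 1090 ly / 3.26 = 334.4 pc
5 log₁₀(d/10 pc) = 5 log₁₀(334.4) − 5 = 7.621
M = m − 5 log₁₀(d/10) = 12.5 − 7.621 = 4.879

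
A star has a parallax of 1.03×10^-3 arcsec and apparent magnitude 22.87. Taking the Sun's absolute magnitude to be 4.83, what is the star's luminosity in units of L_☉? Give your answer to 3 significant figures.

d = 1/p = 1/1.03×10^-3″ = 970.9 pc
M = m − 5 log₁₀ d + 5 = 22.87 − 5·2.9872 + 5 = 12.934
M − M_☉ = 12.934 − 4.83 = 8.104
L/L_☉ = 10^(−0.4 × 8.104) = 5.732×10^-4

L/L_☉ ≈ 5.73×10^-4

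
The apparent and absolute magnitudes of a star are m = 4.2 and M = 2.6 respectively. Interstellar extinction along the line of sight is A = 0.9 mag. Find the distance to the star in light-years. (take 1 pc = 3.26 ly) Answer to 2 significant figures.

m − M = 5 log₁₀(d/10 pc) + A  ⇒  4.2 − (2.6) − 0.9 = 5 log₁₀(d/10)
0.700 = 5 log₁₀(d/10)
log₁₀ d = (m − M − A)/5 + 1 = 1.1400
d = 10^1.1400 = 13.80 pc
= 45.00 ly

d ≈ 45 ly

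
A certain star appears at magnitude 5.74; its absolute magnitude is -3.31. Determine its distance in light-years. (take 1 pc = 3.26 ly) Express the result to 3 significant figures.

Distance modulus: m − M = 5.74 − (-3.31) = 9.050
m − M = 5 log₁₀ d − 5
log₁₀ d = (m − M)/5 + 1 = 2.8100
d = 10^2.8100 = 645.7 pc
= 2105 ly

d ≈ 2100 ly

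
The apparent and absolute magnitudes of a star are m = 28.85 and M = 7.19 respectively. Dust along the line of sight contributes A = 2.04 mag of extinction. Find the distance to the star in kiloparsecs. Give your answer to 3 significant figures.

d ≈ 83.9 kpc

m − M = 5 log₁₀(d/10 pc) + A  ⇒  28.85 − (7.19) − 2.04 = 5 log₁₀(d/10)
19.620 = 5 log₁₀(d/10)
log₁₀ d = (m − M − A)/5 + 1 = 4.9240
d = 10^4.9240 = 83950 pc
= 83.95 kpc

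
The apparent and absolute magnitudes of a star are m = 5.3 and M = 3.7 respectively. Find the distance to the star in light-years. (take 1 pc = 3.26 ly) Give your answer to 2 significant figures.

Distance modulus: m − M = 5.3 − (3.7) = 1.600
m − M = 5 log₁₀ d − 5
log₁₀ d = (m − M)/5 + 1 = 1.3200
d = 10^1.3200 = 20.89 pc
= 68.11 ly

d ≈ 68 ly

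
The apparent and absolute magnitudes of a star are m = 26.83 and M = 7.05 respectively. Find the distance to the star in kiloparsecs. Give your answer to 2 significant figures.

d ≈ 90 kpc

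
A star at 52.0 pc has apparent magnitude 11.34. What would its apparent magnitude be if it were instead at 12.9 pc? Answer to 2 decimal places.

m ≈ 8.31

Flux ∝ 1/d², so Δm = 5 log₁₀(d₂/d₁) = 5 log₁₀(12.9/52.0) = -3.027
m₂ = m₁ + Δm = 11.34 + (-3.027) = 8.313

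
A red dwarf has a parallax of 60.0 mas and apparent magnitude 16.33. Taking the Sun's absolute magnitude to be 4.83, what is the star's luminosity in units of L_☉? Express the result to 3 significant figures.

d = 1/p = 1000/60.0 mas = 16.67 pc
M = m − 5 log₁₀ d + 5 = 16.33 − 5·1.2218 + 5 = 15.221
M − M_☉ = 15.221 − 4.83 = 10.391
L/L_☉ = 10^(−0.4 × 10.391) = 6.977×10^-5

L/L_☉ ≈ 6.98×10^-5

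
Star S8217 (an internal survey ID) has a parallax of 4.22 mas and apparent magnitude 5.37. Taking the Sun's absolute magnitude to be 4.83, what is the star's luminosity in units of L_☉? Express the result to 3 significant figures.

L/L_☉ ≈ 341

d = 1/p = 1000/4.22 mas = 237.0 pc
M = m − 5 log₁₀ d + 5 = 5.37 − 5·2.3747 + 5 = -1.503
M − M_☉ = -1.503 − 4.83 = -6.333
L/L_☉ = 10^(−0.4 × -6.333) = 341.5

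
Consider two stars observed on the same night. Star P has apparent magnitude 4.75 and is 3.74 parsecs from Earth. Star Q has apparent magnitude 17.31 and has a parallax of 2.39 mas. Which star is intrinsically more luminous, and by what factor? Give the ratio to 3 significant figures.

Star P: M = m − 5 log₁₀ d + 5 = 4.75 − 5·0.5729 + 5 = 6.886
Star Q: p = 2.39 mas = 2.39×10^-3″ → d = 1/p = 418.4 pc
Star Q: M = m − 5 log₁₀ d + 5 = 17.31 − 5·2.6216 + 5 = 9.202
ΔM = M_P − M_Q = 6.886 − (9.202) = -2.316; smaller M is more luminous → Star P.
L ratio = 10^(0.4 |ΔM|) = 10^0.927 = 8.444

Star P is more luminous, by a factor of 8.44.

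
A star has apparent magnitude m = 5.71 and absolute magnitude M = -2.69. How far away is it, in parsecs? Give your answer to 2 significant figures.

d ≈ 480 pc

μ = m − M = 8.400
m − M = 5 log₁₀ d − 5
log₁₀ d = (m − M)/5 + 1 = 2.6800
d = 10^2.6800 = 478.6 pc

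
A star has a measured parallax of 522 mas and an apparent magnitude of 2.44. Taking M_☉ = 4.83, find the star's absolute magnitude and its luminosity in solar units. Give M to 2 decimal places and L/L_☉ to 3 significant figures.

M ≈ 6.03; L/L_☉ ≈ 0.332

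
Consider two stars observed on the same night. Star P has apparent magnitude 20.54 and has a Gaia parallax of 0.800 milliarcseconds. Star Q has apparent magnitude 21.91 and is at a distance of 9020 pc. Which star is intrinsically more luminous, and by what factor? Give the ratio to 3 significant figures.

Star P: p = 0.800 mas = 8.00×10^-4″ → d = 1/p = 1250 pc
Star P: M = m − 5 log₁₀ d + 5 = 20.54 − 5·3.0969 + 5 = 10.055
Star Q: M = m − 5 log₁₀ d + 5 = 21.91 − 5·3.9552 + 5 = 7.134
ΔM = M_P − M_Q = 10.055 − (7.134) = 2.921; smaller M is more luminous → Star Q.
L ratio = 10^(0.4 |ΔM|) = 10^1.169 = 14.74

Star Q is more luminous, by a factor of 14.7.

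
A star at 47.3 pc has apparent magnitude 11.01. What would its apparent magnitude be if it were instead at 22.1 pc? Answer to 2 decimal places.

Flux ∝ 1/d², so Δm = 5 log₁₀(d₂/d₁) = 5 log₁₀(22.1/47.3) = -1.652
m₂ = m₁ + Δm = 11.01 + (-1.652) = 9.358

m ≈ 9.36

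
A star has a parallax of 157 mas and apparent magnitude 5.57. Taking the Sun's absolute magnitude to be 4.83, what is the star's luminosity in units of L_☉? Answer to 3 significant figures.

d = 1/p = 1000/157 mas = 6.369 pc
M = m − 5 log₁₀ d + 5 = 5.57 − 5·0.8041 + 5 = 6.549
M − M_☉ = 6.549 − 4.83 = 1.719
L/L_☉ = 10^(−0.4 × 1.719) = 0.2052

L/L_☉ ≈ 0.205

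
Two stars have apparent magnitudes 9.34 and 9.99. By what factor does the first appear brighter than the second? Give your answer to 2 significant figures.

1.8

Magnitude difference = -0.65
Flux ratio = 10^(−0.4 Δm) = 10^(−0.4 × -0.65) = 10^0.260 = 1.820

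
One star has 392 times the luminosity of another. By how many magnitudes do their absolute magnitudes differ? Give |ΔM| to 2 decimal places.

Pogson: ΔM = −2.5 log₁₀(ratio) = −2.5 log₁₀(392) = −2.5 × 2.5933 = -6.483

|ΔM| ≈ 6.48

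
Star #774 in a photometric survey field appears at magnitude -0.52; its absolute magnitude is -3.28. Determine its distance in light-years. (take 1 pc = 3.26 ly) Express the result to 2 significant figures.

d ≈ 120 ly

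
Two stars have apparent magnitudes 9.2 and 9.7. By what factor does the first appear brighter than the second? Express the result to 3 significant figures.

Magnitude difference = -0.5
Flux ratio = 10^(−0.4 Δm) = 10^(−0.4 × -0.5) = 10^0.200 = 1.585

1.58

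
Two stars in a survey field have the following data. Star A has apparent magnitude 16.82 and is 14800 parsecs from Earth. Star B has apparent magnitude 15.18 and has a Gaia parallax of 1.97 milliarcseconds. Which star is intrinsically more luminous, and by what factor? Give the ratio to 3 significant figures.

Star A is more luminous, by a factor of 188.

Star A: M = m − 5 log₁₀ d + 5 = 16.82 − 5·4.1703 + 5 = 0.969
Star B: p = 1.97 mas = 1.97×10^-3″ → d = 1/p = 507.6 pc
Star B: M = m − 5 log₁₀ d + 5 = 15.18 − 5·2.7055 + 5 = 6.652
ΔM = M_A − M_B = 0.969 − (6.652) = -5.684; smaller M is more luminous → Star A.
L ratio = 10^(0.4 |ΔM|) = 10^2.273 = 187.7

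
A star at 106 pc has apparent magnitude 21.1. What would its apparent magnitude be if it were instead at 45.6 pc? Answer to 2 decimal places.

Flux ∝ 1/d², so Δm = 5 log₁₀(d₂/d₁) = 5 log₁₀(45.6/106) = -1.832
m₂ = m₁ + Δm = 21.1 + (-1.832) = 19.268

m ≈ 19.27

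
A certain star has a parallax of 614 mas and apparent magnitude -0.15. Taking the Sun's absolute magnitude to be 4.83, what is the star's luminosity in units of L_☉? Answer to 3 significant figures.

L/L_☉ ≈ 2.60

d = 1/p = 1000/614 mas = 1.629 pc
M = m − 5 log₁₀ d + 5 = -0.15 − 5·0.2118 + 5 = 3.791
M − M_☉ = 3.791 − 4.83 = -1.039
L/L_☉ = 10^(−0.4 × -1.039) = 2.604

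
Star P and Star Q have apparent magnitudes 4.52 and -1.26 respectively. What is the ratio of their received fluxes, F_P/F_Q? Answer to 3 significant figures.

F_P/F_Q ≈ 4.88×10^-3

Δm = 4.52 − (-1.26) = 5.78
Flux ratio = 10^(−0.4 Δm) = 10^(−0.4 × 5.78) = 10^-2.312 = 4.875×10^-3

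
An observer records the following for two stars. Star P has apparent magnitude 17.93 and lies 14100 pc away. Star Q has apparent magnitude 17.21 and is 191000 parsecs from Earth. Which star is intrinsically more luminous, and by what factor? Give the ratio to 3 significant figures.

Star P: M = m − 5 log₁₀ d + 5 = 17.93 − 5·4.1492 + 5 = 2.184
Star Q: M = m − 5 log₁₀ d + 5 = 17.21 − 5·5.2810 + 5 = -4.195
ΔM = M_P − M_Q = 2.184 − (-4.195) = 6.379; smaller M is more luminous → Star Q.
L ratio = 10^(0.4 |ΔM|) = 10^2.552 = 356.1

Star Q is more luminous, by a factor of 356.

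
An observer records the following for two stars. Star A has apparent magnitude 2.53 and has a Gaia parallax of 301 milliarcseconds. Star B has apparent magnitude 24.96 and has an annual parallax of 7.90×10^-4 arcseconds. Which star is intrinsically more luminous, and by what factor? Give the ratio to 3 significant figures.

Star A is more luminous, by a factor of 6460.

Star A: p = 301 mas = 0.301″ → d = 1/p = 3.322 pc
Star A: M = m − 5 log₁₀ d + 5 = 2.53 − 5·0.5214 + 5 = 4.923
Star B: d = 1/p = 1/7.90×10^-4″ = 1266 pc
Star B: M = m − 5 log₁₀ d + 5 = 24.96 − 5·3.1024 + 5 = 14.448
ΔM = M_A − M_B = 4.923 − (14.448) = -9.525; smaller M is more luminous → Star A.
L ratio = 10^(0.4 |ΔM|) = 10^3.810 = 6458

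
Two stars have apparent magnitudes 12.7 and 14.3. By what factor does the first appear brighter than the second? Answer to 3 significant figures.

4.37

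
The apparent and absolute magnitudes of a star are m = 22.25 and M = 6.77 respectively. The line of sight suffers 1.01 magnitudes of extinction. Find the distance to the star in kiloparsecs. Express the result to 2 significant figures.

m − M = 5 log₁₀(d/10 pc) + A  ⇒  22.25 − (6.77) − 1.01 = 5 log₁₀(d/10)
14.470 = 5 log₁₀(d/10)
log₁₀ d = (m − M − A)/5 + 1 = 3.8940
d = 10^3.8940 = 7834 pc
= 7.834 kpc

d ≈ 7.8 kpc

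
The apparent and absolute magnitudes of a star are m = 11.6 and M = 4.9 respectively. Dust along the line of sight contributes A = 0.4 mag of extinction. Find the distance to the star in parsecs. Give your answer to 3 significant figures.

d ≈ 182 pc

m − M = 5 log₁₀(d/10 pc) + A  ⇒  11.6 − (4.9) − 0.4 = 5 log₁₀(d/10)
6.300 = 5 log₁₀(d/10)
log₁₀ d = (m − M − A)/5 + 1 = 2.2600
d = 10^2.2600 = 182.0 pc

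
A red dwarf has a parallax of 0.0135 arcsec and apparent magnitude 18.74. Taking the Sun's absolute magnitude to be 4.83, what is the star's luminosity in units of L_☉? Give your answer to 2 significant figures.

L/L_☉ ≈ 1.5×10^-4

d = 1/p = 1/0.0135″ = 74.07 pc
M = m − 5 log₁₀ d + 5 = 18.74 − 5·1.8697 + 5 = 14.392
M − M_☉ = 14.392 − 4.83 = 9.562
L/L_☉ = 10^(−0.4 × 9.562) = 1.497×10^-4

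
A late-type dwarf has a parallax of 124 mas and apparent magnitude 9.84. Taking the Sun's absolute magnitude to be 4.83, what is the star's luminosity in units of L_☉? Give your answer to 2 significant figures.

d = 1/p = 1000/124 mas = 8.065 pc
M = m − 5 log₁₀ d + 5 = 9.84 − 5·0.9066 + 5 = 10.307
M − M_☉ = 10.307 − 4.83 = 5.477
L/L_☉ = 10^(−0.4 × 5.477) = 6.444×10^-3

L/L_☉ ≈ 6.4×10^-3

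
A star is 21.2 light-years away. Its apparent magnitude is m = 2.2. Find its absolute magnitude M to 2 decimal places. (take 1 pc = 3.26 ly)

d = 21.2 ly / 3.26 = 6.503 pc
5 log₁₀(d/10 pc) = 5 log₁₀(6.503) − 5 = -0.934
M = m − 5 log₁₀(d/10) = 2.2 + 0.934 = 3.134

M ≈ 3.13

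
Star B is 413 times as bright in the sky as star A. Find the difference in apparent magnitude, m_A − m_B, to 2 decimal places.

Pogson: Δm = −2.5 log₁₀(ratio) = −2.5 log₁₀(413) = −2.5 × 2.6160 = -6.540
Star B is brighter so has the smaller magnitude: m_A − m_B is positive.

m_A − m_B ≈ 6.54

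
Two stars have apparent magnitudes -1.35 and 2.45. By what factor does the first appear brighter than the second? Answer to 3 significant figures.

Δm = -1.35 − (2.45) = -3.80
Flux ratio = 10^(−0.4 Δm) = 10^(−0.4 × -3.80) = 10^1.520 = 33.11

33.1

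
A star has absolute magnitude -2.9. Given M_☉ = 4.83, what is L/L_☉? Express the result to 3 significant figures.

L/L_☉ ≈ 1240

M − M_☉ = -2.9 − 4.83 = -7.730
L/L_☉ = 10^(−0.4 (M − M_☉)) = 10^3.092 = 1236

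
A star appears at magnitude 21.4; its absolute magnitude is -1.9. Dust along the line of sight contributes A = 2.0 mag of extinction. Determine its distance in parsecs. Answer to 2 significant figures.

m − M = 5 log₁₀(d/10 pc) + A  ⇒  21.4 − (-1.9) − 2.0 = 5 log₁₀(d/10)
21.300 = 5 log₁₀(d/10)
log₁₀ d = (m − M − A)/5 + 1 = 5.2600
d = 10^5.2600 = 182000 pc

d ≈ 180000 pc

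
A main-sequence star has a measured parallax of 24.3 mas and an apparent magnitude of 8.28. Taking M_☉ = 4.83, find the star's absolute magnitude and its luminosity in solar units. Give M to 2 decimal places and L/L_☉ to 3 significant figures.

M ≈ 5.21; L/L_☉ ≈ 0.706

d = 1/p = 1000/24.3 mas = 41.15 pc
M = m − 5 log₁₀ d + 5 = 8.28 − 5·1.6144 + 5 = 5.208
M − M_☉ = 5.208 − 4.83 = 0.378
L/L_☉ = 10^(−0.4 × 0.378) = 0.7060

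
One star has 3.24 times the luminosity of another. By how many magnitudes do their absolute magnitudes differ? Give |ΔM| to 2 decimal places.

|ΔM| ≈ 1.28

Pogson: ΔM = −2.5 log₁₀(ratio) = −2.5 log₁₀(3.24) = −2.5 × 0.5105 = -1.276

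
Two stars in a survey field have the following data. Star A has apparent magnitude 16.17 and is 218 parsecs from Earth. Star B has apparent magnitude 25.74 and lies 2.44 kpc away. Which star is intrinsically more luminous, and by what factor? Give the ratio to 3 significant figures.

Star A is more luminous, by a factor of 53.7.

Star A: M = m − 5 log₁₀ d + 5 = 16.17 − 5·2.3385 + 5 = 9.478
Star B: d = 2.44 kpc = 2440 pc
Star B: M = m − 5 log₁₀ d + 5 = 25.74 − 5·3.3874 + 5 = 13.803
ΔM = M_A − M_B = 9.478 − (13.803) = -4.325; smaller M is more luminous → Star A.
L ratio = 10^(0.4 |ΔM|) = 10^1.730 = 53.72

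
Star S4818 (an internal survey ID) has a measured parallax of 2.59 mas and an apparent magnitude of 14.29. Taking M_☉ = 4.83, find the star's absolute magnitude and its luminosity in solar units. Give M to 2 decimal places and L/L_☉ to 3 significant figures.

M ≈ 6.36; L/L_☉ ≈ 0.245

d = 1/p = 1000/2.59 mas = 386.1 pc
M = m − 5 log₁₀ d + 5 = 14.29 − 5·2.5867 + 5 = 6.356
M − M_☉ = 6.356 − 4.83 = 1.526
L/L_☉ = 10^(−0.4 × 1.526) = 0.2451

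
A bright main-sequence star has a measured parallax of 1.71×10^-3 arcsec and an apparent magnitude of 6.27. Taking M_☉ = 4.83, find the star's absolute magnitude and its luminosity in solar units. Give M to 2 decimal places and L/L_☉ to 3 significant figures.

d = 1/p = 1/1.71×10^-3″ = 584.8 pc
M = m − 5 log₁₀ d + 5 = 6.27 − 5·2.7670 + 5 = -2.565
M − M_☉ = -2.565 − 4.83 = -7.395
L/L_☉ = 10^(−0.4 × -7.395) = 907.8

M ≈ -2.57; L/L_☉ ≈ 908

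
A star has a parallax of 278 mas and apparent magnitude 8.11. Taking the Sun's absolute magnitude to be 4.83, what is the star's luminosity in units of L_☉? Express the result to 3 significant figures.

d = 1/p = 1000/278 mas = 3.597 pc
M = m − 5 log₁₀ d + 5 = 8.11 − 5·0.5560 + 5 = 10.330
M − M_☉ = 10.330 − 4.83 = 5.500
L/L_☉ = 10^(−0.4 × 5.500) = 6.308×10^-3

L/L_☉ ≈ 6.31×10^-3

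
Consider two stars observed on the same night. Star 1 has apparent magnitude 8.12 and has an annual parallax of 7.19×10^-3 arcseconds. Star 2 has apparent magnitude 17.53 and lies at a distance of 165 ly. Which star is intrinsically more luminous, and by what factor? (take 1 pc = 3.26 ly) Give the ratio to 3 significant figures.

Star 1 is more luminous, by a factor of 43900.

Star 1: d = 1/p = 1/7.19×10^-3″ = 139.1 pc
Star 1: M = m − 5 log₁₀ d + 5 = 8.12 − 5·2.1433 + 5 = 2.404
Star 2: d = 165 ly / 3.26 = 50.61 pc
Star 2: M = m − 5 log₁₀ d + 5 = 17.53 − 5·1.7043 + 5 = 14.009
ΔM = M_1 − M_2 = 2.404 − (14.009) = -11.605; smaller M is more luminous → Star 1.
L ratio = 10^(0.4 |ΔM|) = 10^4.642 = 43850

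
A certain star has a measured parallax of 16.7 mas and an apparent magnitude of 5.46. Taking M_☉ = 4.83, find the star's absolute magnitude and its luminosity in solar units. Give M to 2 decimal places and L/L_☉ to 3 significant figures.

M ≈ 1.57; L/L_☉ ≈ 20.1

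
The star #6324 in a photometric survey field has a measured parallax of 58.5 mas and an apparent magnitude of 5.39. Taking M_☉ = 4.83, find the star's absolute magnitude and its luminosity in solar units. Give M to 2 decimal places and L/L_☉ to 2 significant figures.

d = 1/p = 1000/58.5 mas = 17.09 pc
M = m − 5 log₁₀ d + 5 = 5.39 − 5·1.2328 + 5 = 4.226
M − M_☉ = 4.226 − 4.83 = -0.604
L/L_☉ = 10^(−0.4 × -0.604) = 1.745

M ≈ 4.23; L/L_☉ ≈ 1.7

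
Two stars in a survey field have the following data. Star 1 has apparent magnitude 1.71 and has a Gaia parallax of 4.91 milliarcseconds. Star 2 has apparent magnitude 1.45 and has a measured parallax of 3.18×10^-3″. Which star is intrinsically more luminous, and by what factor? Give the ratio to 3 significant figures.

Star 1: p = 4.91 mas = 4.91×10^-3″ → d = 1/p = 203.7 pc
Star 1: M = m − 5 log₁₀ d + 5 = 1.71 − 5·2.3089 + 5 = -4.835
Star 2: d = 1/p = 1/3.18×10^-3″ = 314.5 pc
Star 2: M = m − 5 log₁₀ d + 5 = 1.45 − 5·2.4976 + 5 = -6.038
ΔM = M_1 − M_2 = -4.835 − (-6.038) = 1.203; smaller M is more luminous → Star 2.
L ratio = 10^(0.4 |ΔM|) = 10^0.481 = 3.029

Star 2 is more luminous, by a factor of 3.03.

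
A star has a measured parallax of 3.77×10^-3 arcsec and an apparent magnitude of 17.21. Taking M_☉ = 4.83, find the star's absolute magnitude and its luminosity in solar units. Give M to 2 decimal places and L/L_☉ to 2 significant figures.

M ≈ 10.09; L/L_☉ ≈ 7.9×10^-3

d = 1/p = 1/3.77×10^-3″ = 265.3 pc
M = m − 5 log₁₀ d + 5 = 17.21 − 5·2.4237 + 5 = 10.092
M − M_☉ = 10.092 − 4.83 = 5.262
L/L_☉ = 10^(−0.4 × 5.262) = 7.858×10^-3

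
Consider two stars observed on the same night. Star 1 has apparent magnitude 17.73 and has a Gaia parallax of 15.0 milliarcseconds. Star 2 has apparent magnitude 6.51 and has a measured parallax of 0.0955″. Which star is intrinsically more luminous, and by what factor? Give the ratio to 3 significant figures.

Star 1: p = 15.0 mas = 0.0150″ → d = 1/p = 66.67 pc
Star 1: M = m − 5 log₁₀ d + 5 = 17.73 − 5·1.8239 + 5 = 13.610
Star 2: d = 1/p = 1/0.0955″ = 10.47 pc
Star 2: M = m − 5 log₁₀ d + 5 = 6.51 − 5·1.0200 + 5 = 6.410
ΔM = M_1 − M_2 = 13.610 − (6.410) = 7.200; smaller M is more luminous → Star 2.
L ratio = 10^(0.4 |ΔM|) = 10^2.880 = 758.9

Star 2 is more luminous, by a factor of 759.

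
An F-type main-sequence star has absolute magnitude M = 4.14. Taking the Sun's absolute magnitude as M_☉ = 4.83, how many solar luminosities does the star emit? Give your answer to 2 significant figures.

L/L_☉ ≈ 1.9

M − M_☉ = 4.14 − 4.83 = -0.690
L/L_☉ = 10^(−0.4 (M − M_☉)) = 10^0.276 = 1.888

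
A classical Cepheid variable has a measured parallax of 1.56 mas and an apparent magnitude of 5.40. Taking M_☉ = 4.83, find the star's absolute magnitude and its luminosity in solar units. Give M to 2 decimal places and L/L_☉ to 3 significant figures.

d = 1/p = 1000/1.56 mas = 641.0 pc
M = m − 5 log₁₀ d + 5 = 5.40 − 5·2.8069 + 5 = -3.634
M − M_☉ = -3.634 − 4.83 = -8.464
L/L_☉ = 10^(−0.4 × -8.464) = 2431

M ≈ -3.63; L/L_☉ ≈ 2430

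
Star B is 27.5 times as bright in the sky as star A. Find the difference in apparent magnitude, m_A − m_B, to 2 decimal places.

Pogson: Δm = −2.5 log₁₀(ratio) = −2.5 log₁₀(27.5) = −2.5 × 1.4393 = -3.598
Star B is brighter so has the smaller magnitude: m_A − m_B is positive.

m_A − m_B ≈ 3.60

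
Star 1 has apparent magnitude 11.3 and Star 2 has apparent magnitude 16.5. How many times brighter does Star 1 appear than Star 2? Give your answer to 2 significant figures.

Magnitude difference = -5.2
Flux ratio = 10^(−0.4 Δm) = 10^(−0.4 × -5.2) = 10^2.080 = 120.2

120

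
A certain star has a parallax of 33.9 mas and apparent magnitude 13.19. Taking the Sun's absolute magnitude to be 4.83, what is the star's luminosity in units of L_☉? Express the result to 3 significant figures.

L/L_☉ ≈ 3.94×10^-3

d = 1/p = 1000/33.9 mas = 29.50 pc
M = m − 5 log₁₀ d + 5 = 13.19 − 5·1.4698 + 5 = 10.841
M − M_☉ = 10.841 − 4.83 = 6.011
L/L_☉ = 10^(−0.4 × 6.011) = 3.941×10^-3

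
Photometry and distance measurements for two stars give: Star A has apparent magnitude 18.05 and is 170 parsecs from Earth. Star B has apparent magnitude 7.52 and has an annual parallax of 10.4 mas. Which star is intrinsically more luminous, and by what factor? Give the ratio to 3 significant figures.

Star B is more luminous, by a factor of 5210.

Star A: M = m − 5 log₁₀ d + 5 = 18.05 − 5·2.2304 + 5 = 11.898
Star B: p = 10.4 mas = 0.0104″ → d = 1/p = 96.15 pc
Star B: M = m − 5 log₁₀ d + 5 = 7.52 − 5·1.9830 + 5 = 2.605
ΔM = M_A − M_B = 11.898 − (2.605) = 9.293; smaller M is more luminous → Star B.
L ratio = 10^(0.4 |ΔM|) = 10^3.717 = 5212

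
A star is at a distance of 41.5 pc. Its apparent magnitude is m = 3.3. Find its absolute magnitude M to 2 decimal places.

M ≈ 0.21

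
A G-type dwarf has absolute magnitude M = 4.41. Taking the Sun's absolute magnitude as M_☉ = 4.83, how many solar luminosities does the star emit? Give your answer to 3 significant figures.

L/L_☉ ≈ 1.47

M − M_☉ = 4.41 − 4.83 = -0.420
L/L_☉ = 10^(−0.4 (M − M_☉)) = 10^0.168 = 1.472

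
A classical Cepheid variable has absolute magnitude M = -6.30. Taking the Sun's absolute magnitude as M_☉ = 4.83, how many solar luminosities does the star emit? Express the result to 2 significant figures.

M − M_☉ = -6.30 − 4.83 = -11.130
L/L_☉ = 10^(−0.4 (M − M_☉)) = 10^4.452 = 28310

L/L_☉ ≈ 28000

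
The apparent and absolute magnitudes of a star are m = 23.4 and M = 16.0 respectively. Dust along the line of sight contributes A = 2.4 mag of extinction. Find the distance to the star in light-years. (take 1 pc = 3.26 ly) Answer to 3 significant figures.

d ≈ 326 ly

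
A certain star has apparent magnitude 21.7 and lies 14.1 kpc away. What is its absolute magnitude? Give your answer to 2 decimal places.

M ≈ 5.95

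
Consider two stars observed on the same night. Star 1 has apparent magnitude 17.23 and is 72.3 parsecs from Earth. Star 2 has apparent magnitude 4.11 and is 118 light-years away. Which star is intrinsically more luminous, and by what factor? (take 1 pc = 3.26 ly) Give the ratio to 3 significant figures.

Star 2 is more luminous, by a factor of 44400.

Star 1: M = m − 5 log₁₀ d + 5 = 17.23 − 5·1.8591 + 5 = 12.934
Star 2: d = 118 ly / 3.26 = 36.20 pc
Star 2: M = m − 5 log₁₀ d + 5 = 4.11 − 5·1.5587 + 5 = 1.317
ΔM = M_1 − M_2 = 12.934 − (1.317) = 11.618; smaller M is more luminous → Star 2.
L ratio = 10^(0.4 |ΔM|) = 10^4.647 = 44370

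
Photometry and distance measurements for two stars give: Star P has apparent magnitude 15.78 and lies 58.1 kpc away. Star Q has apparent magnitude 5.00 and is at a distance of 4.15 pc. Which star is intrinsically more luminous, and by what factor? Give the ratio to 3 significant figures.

Star P is more luminous, by a factor of 9560.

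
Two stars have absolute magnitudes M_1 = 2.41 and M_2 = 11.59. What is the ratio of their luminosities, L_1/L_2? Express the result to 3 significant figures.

L_1/L_2 ≈ 4700

ΔM = M_1 − M_2 = -9.18
L_1/L_2 = 10^(−0.4 ΔM) = 10^3.672 = 4699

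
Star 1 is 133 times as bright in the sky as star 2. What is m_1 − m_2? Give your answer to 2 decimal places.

Pogson: Δm = −2.5 log₁₀(ratio) = −2.5 log₁₀(133) = −2.5 × 2.1239 = -5.310
Star 1 is brighter, so it has the smaller magnitude: the difference is negative.

m_1 − m_2 ≈ -5.31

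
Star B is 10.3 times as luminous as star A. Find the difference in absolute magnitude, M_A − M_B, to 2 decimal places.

M_A − M_B ≈ 2.53

Pogson: ΔM = −2.5 log₁₀(ratio) = −2.5 log₁₀(10.3) = −2.5 × 1.0128 = -2.532
Star B is brighter so has the smaller magnitude: M_A − M_B is positive.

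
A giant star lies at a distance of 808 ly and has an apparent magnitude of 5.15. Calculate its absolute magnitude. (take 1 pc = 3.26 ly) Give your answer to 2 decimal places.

d = 808 ly / 3.26 = 247.9 pc
5 log₁₀(d/10 pc) = 5 log₁₀(247.9) − 5 = 6.971
M = m − 5 log₁₀(d/10) = 5.15 − 6.971 = -1.821

M ≈ -1.82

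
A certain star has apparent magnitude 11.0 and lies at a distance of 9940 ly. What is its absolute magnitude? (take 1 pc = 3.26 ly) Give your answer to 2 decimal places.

d = 9940 ly / 3.26 = 3049 pc
5 log₁₀(d/10 pc) = 5 log₁₀(3049) − 5 = 12.421
M = m − 5 log₁₀(d/10) = 11.0 − 12.421 = -1.421

M ≈ -1.42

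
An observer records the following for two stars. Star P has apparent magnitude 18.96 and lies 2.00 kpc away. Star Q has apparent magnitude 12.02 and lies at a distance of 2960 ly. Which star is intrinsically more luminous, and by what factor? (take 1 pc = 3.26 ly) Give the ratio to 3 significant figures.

Star Q is more luminous, by a factor of 123.

Star P: d = 2.00 kpc = 2000 pc
Star P: M = m − 5 log₁₀ d + 5 = 18.96 − 5·3.3010 + 5 = 7.455
Star Q: d = 2960 ly / 3.26 = 908.0 pc
Star Q: M = m − 5 log₁₀ d + 5 = 12.02 − 5·2.9581 + 5 = 2.230
ΔM = M_P − M_Q = 7.455 − (2.230) = 5.225; smaller M is more luminous → Star Q.
L ratio = 10^(0.4 |ΔM|) = 10^2.090 = 123.1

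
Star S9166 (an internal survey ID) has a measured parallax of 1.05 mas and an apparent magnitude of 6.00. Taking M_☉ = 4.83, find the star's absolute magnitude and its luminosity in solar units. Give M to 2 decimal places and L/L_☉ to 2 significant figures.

M ≈ -3.89; L/L_☉ ≈ 3100

d = 1/p = 1000/1.05 mas = 952.4 pc
M = m − 5 log₁₀ d + 5 = 6.00 − 5·2.9788 + 5 = -3.894
M − M_☉ = -3.894 − 4.83 = -8.724
L/L_☉ = 10^(−0.4 × -8.724) = 3088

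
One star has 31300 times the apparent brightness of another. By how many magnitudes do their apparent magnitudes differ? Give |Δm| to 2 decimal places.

|Δm| ≈ 11.24

Pogson: Δm = −2.5 log₁₀(ratio) = −2.5 log₁₀(31300) = −2.5 × 4.4955 = -11.239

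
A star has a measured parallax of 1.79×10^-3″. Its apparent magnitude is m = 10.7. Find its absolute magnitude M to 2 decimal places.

d = 1/p = 1/1.79×10^-3″ = 558.7 pc
5 log₁₀(d/10 pc) = 5 log₁₀(558.7) − 5 = 8.736
M = m − 5 log₁₀(d/10) = 10.7 − 8.736 = 1.964

M ≈ 1.96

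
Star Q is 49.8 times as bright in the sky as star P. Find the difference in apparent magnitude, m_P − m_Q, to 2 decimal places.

Pogson: Δm = −2.5 log₁₀(ratio) = −2.5 log₁₀(49.8) = −2.5 × 1.6972 = -4.243
Star Q is brighter so has the smaller magnitude: m_P − m_Q is positive.

m_P − m_Q ≈ 4.24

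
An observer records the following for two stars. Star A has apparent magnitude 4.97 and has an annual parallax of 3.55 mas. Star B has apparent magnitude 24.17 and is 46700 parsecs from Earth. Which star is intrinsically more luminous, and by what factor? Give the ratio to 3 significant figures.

Star A is more luminous, by a factor of 1740.

Star A: p = 3.55 mas = 3.55×10^-3″ → d = 1/p = 281.7 pc
Star A: M = m − 5 log₁₀ d + 5 = 4.97 − 5·2.4498 + 5 = -2.279
Star B: M = m − 5 log₁₀ d + 5 = 24.17 − 5·4.6693 + 5 = 5.823
ΔM = M_A − M_B = -2.279 − (5.823) = -8.102; smaller M is more luminous → Star A.
L ratio = 10^(0.4 |ΔM|) = 10^3.241 = 1741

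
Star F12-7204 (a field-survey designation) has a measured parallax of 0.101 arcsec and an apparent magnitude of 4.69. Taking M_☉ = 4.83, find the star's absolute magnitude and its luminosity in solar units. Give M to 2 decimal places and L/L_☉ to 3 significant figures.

M ≈ 4.71; L/L_☉ ≈ 1.12

d = 1/p = 1/0.101″ = 9.901 pc
M = m − 5 log₁₀ d + 5 = 4.69 − 5·0.9957 + 5 = 4.712
M − M_☉ = 4.712 − 4.83 = -0.118
L/L_☉ = 10^(−0.4 × -0.118) = 1.115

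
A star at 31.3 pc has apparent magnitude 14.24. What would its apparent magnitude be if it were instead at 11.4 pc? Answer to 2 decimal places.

m ≈ 12.05

Flux ∝ 1/d², so Δm = 5 log₁₀(d₂/d₁) = 5 log₁₀(11.4/31.3) = -2.193
m₂ = m₁ + Δm = 14.24 + (-2.193) = 12.047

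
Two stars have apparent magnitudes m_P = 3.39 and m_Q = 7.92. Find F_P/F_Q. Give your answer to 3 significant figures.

Δm = 3.39 − (7.92) = -4.53
Flux ratio = 10^(−0.4 Δm) = 10^(−0.4 × -4.53) = 10^1.812 = 64.86

F_P/F_Q ≈ 64.9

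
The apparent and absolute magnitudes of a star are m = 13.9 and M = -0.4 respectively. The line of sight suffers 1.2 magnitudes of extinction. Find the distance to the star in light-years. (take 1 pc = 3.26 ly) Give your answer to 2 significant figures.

m − M = 5 log₁₀(d/10 pc) + A  ⇒  13.9 − (-0.4) − 1.2 = 5 log₁₀(d/10)
13.100 = 5 log₁₀(d/10)
log₁₀ d = (m − M − A)/5 + 1 = 3.6200
d = 10^3.6200 = 4169 pc
= 13590 ly

d ≈ 14000 ly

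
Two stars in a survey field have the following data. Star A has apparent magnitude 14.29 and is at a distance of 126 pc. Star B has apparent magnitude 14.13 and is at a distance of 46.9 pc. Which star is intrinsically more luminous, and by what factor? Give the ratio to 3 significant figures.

Star A: M = m − 5 log₁₀ d + 5 = 14.29 − 5·2.1004 + 5 = 8.788
Star B: M = m − 5 log₁₀ d + 5 = 14.13 − 5·1.6712 + 5 = 10.774
ΔM = M_A − M_B = 8.788 − (10.774) = -1.986; smaller M is more luminous → Star A.
L ratio = 10^(0.4 |ΔM|) = 10^0.794 = 6.229

Star A is more luminous, by a factor of 6.23.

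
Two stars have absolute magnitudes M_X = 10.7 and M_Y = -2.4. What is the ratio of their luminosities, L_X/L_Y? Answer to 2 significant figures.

ΔM = M_X − M_Y = 13.1
L_X/L_Y = 10^(−0.4 ΔM) = 10^-5.240 = 5.754×10^-6

L_X/L_Y ≈ 5.8×10^-6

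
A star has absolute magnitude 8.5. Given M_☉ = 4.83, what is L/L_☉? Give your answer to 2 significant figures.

L/L_☉ ≈ 0.034

M − M_☉ = 8.5 − 4.83 = 3.670
L/L_☉ = 10^(−0.4 (M − M_☉)) = 10^-1.468 = 0.03404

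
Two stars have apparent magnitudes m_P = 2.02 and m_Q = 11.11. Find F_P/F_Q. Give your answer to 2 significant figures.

Magnitude difference = -9.09
Flux ratio = 10^(−0.4 Δm) = 10^(−0.4 × -9.09) = 10^3.636 = 4325

F_P/F_Q ≈ 4300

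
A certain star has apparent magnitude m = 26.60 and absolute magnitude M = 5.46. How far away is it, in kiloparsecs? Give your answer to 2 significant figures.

μ = m − M = 21.140
m − M = 5 log₁₀ d − 5
log₁₀ d = (m − M)/5 + 1 = 5.2280
d = 10^5.2280 = 169000 pc
= 169.0 kpc

d ≈ 170 kpc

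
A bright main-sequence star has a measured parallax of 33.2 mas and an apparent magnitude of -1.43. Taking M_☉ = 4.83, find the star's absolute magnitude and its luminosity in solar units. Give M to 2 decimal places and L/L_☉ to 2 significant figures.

M ≈ -3.82; L/L_☉ ≈ 2900

d = 1/p = 1000/33.2 mas = 30.12 pc
M = m − 5 log₁₀ d + 5 = -1.43 − 5·1.4789 + 5 = -3.824
M − M_☉ = -3.824 − 4.83 = -8.654
L/L_☉ = 10^(−0.4 × -8.654) = 2896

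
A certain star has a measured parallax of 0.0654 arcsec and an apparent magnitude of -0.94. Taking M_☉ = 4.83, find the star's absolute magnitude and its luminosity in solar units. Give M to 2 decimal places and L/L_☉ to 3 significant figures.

d = 1/p = 1/0.0654″ = 15.29 pc
M = m − 5 log₁₀ d + 5 = -0.94 − 5·1.1844 + 5 = -1.862
M − M_☉ = -1.862 − 4.83 = -6.692
L/L_☉ = 10^(−0.4 × -6.692) = 475.2

M ≈ -1.86; L/L_☉ ≈ 475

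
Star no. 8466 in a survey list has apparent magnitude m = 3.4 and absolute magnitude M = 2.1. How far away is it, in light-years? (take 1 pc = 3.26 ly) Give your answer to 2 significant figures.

d ≈ 59 ly

μ = m − M = 1.300
m − M = 5 log₁₀ d − 5
log₁₀ d = (m − M)/5 + 1 = 1.2600
d = 10^1.2600 = 18.20 pc
= 59.32 ly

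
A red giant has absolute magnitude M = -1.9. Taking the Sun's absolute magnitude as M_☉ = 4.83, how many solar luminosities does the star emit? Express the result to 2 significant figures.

M − M_☉ = -1.9 − 4.83 = -6.730
L/L_☉ = 10^(−0.4 (M − M_☉)) = 10^2.692 = 492.0

L/L_☉ ≈ 490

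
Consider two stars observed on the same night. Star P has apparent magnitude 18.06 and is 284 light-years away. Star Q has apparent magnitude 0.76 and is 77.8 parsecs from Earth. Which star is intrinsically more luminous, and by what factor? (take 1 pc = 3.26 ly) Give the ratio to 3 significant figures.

Star P: d = 284 ly / 3.26 = 87.12 pc
Star P: M = m − 5 log₁₀ d + 5 = 18.06 − 5·1.9401 + 5 = 13.359
Star Q: M = m − 5 log₁₀ d + 5 = 0.76 − 5·1.8910 + 5 = -3.695
ΔM = M_P − M_Q = 13.359 − (-3.695) = 17.054; smaller M is more luminous → Star Q.
L ratio = 10^(0.4 |ΔM|) = 10^6.822 = 6.634×10^6

Star Q is more luminous, by a factor of 6.63×10^6.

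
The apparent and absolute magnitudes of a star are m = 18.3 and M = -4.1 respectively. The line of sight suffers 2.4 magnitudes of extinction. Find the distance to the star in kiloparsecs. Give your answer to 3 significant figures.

d ≈ 100 kpc

m − M = 5 log₁₀(d/10 pc) + A  ⇒  18.3 − (-4.1) − 2.4 = 5 log₁₀(d/10)
20.000 = 5 log₁₀(d/10)
log₁₀ d = (m − M − A)/5 + 1 = 5.0000
d = 10^5.0000 = 100000 pc
= 100.0 kpc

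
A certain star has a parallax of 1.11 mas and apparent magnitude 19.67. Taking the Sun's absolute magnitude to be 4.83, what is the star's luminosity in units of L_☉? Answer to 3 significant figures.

d = 1/p = 1000/1.11 mas = 900.9 pc
M = m − 5 log₁₀ d + 5 = 19.67 − 5·2.9547 + 5 = 9.897
M − M_☉ = 9.897 − 4.83 = 5.067
L/L_☉ = 10^(−0.4 × 5.067) = 9.405×10^-3

L/L_☉ ≈ 9.40×10^-3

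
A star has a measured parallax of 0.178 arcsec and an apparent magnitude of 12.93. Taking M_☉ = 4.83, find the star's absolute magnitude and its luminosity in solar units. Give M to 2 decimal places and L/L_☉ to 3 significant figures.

M ≈ 14.18; L/L_☉ ≈ 1.82×10^-4

d = 1/p = 1/0.178″ = 5.618 pc
M = m − 5 log₁₀ d + 5 = 12.93 − 5·0.7496 + 5 = 14.182
M − M_☉ = 14.182 − 4.83 = 9.352
L/L_☉ = 10^(−0.4 × 9.352) = 1.816×10^-4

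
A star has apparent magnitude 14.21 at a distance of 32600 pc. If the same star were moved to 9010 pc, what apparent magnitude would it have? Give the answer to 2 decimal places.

m ≈ 11.42

Flux ∝ 1/d², so Δm = 5 log₁₀(d₂/d₁) = 5 log₁₀(9010/32600) = -2.792
m₂ = m₁ + Δm = 14.21 + (-2.792) = 11.418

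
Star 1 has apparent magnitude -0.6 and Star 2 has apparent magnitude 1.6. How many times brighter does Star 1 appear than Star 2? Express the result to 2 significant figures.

7.6

Δm = -0.6 − (1.6) = -2.2
Flux ratio = 10^(−0.4 Δm) = 10^(−0.4 × -2.2) = 10^0.880 = 7.586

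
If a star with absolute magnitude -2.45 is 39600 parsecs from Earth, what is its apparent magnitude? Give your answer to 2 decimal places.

m = M + 5 log₁₀ d − 5 = -2.45 + 5·4.5977 − 5 = 15.538

m ≈ 15.54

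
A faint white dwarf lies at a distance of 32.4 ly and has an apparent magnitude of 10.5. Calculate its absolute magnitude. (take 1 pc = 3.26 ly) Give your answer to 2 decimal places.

M ≈ 10.51

d = 32.4 ly / 3.26 = 9.939 pc
5 log₁₀(d/10 pc) = 5 log₁₀(9.939) − 5 = -0.013
M = m − 5 log₁₀(d/10) = 10.5 + 0.013 = 10.513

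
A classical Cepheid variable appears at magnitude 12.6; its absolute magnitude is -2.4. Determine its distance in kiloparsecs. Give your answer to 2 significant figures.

d ≈ 10 kpc

Distance modulus: m − M = 12.6 − (-2.4) = 15.000
m − M = 5 log₁₀ d − 5
log₁₀ d = (m − M)/5 + 1 = 4.0000
d = 10^4.0000 = 10000 pc
= 10.00 kpc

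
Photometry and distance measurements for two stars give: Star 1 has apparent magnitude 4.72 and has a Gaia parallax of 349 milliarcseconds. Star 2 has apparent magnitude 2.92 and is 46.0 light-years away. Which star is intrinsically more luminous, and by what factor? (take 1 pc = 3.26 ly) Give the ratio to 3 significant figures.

Star 2 is more luminous, by a factor of 127.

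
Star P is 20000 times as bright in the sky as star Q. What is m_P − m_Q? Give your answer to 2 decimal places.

m_P − m_Q ≈ -10.75

Pogson: Δm = −2.5 log₁₀(ratio) = −2.5 log₁₀(20000) = −2.5 × 4.3010 = -10.753
Star P is brighter, so it has the smaller magnitude: the difference is negative.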